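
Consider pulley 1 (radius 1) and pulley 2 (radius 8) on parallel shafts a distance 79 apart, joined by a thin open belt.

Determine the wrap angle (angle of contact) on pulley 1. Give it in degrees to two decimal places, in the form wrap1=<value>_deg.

wrap1=169.83_deg

open belt: β = asin((r2−r1)/C) = asin(7/79) = 5.0835°
wrap1 = π − 2β = 169.8330°
wrap2 = π + 2β = 190.1670°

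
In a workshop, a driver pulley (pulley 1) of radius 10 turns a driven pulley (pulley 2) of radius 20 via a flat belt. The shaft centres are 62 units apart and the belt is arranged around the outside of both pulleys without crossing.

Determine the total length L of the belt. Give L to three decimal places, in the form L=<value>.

open belt: β = asin((r2−r1)/C) = asin(10/62) = 9.2818°
wrap1 = π − 2β = 161.4364°
wrap2 = π + 2β = 198.5636°
tangent length = C·cosβ = 61.1882
L = r1·wrap1 + r2·wrap2 + 2·C·cosβ = 10·2.8176 + 20·3.4656 + 2·61.1882 = 219.8642

L=219.864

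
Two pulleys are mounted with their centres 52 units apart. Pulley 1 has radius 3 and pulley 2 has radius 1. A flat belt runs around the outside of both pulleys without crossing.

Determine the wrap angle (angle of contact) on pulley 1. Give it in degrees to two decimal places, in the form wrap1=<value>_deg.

open belt: β = asin((r2−r1)/C) = asin(-2/52) = -2.2042°
wrap1 = π − 2β = 184.4085°
wrap2 = π + 2β = 175.5915°

wrap1=184.41_deg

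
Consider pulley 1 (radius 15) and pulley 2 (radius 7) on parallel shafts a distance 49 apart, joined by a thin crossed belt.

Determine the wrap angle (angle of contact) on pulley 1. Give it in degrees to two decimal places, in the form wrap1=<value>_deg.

crossed belt: β = asin((r1+r2)/C) = asin(22/49) = 26.6782°
wrap1 = wrap2 = π + 2β = 233.3565°

wrap1=233.36_deg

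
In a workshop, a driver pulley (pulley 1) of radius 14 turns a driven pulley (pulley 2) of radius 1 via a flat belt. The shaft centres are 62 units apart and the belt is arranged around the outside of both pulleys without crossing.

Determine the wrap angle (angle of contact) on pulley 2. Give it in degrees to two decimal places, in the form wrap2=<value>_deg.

wrap2=155.79_deg

open belt: β = asin((r2−r1)/C) = asin(-13/62) = -12.1034°
wrap1 = π − 2β = 204.2069°
wrap2 = π + 2β = 155.7931°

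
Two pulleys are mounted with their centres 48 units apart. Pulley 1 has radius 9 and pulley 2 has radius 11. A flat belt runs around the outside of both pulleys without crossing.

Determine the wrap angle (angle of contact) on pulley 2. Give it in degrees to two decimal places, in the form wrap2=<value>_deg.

wrap2=184.78_deg

open belt: β = asin((r2−r1)/C) = asin(2/48) = 2.3880°
wrap1 = π − 2β = 175.2240°
wrap2 = π + 2β = 184.7760°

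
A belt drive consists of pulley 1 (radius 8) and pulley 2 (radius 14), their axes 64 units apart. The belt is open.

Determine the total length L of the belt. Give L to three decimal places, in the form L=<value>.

L=197.678

open belt: β = asin((r2−r1)/C) = asin(6/64) = 5.3794°
wrap1 = π − 2β = 169.2412°
wrap2 = π + 2β = 190.7588°
tangent length = C·cosβ = 63.7181
L = r1·wrap1 + r2·wrap2 + 2·C·cosβ = 8·2.9538 + 14·3.3294 + 2·63.7181 = 197.6780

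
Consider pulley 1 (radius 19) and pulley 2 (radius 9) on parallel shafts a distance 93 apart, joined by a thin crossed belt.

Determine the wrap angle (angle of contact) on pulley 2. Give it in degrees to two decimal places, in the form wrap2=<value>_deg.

crossed belt: β = asin((r1+r2)/C) = asin(28/93) = 17.5222°
wrap1 = wrap2 = π + 2β = 215.0444°

wrap2=215.04_deg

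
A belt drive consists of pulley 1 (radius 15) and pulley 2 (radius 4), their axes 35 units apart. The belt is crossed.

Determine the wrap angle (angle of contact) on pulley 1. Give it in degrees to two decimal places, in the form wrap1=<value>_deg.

crossed belt: β = asin((r1+r2)/C) = asin(19/35) = 32.8783°
wrap1 = wrap2 = π + 2β = 245.7567°

wrap1=245.76_deg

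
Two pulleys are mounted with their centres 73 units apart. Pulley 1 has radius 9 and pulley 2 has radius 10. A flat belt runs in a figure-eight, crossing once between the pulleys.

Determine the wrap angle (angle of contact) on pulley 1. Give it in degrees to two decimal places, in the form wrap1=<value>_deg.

wrap1=210.17_deg

crossed belt: β = asin((r1+r2)/C) = asin(19/73) = 15.0863°
wrap1 = wrap2 = π + 2β = 210.1726°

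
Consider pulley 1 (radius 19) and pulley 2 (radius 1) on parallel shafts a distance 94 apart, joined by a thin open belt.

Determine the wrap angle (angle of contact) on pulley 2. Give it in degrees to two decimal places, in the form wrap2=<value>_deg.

wrap2=157.92_deg

open belt: β = asin((r2−r1)/C) = asin(-18/94) = -11.0397°
wrap1 = π − 2β = 202.0794°
wrap2 = π + 2β = 157.9206°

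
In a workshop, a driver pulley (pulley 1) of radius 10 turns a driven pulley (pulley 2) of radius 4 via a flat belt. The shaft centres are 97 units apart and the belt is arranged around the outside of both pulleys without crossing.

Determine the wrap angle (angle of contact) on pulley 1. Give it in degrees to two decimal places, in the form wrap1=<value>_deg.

open belt: β = asin((r2−r1)/C) = asin(-6/97) = -3.5463°
wrap1 = π − 2β = 187.0927°
wrap2 = π + 2β = 172.9073°

wrap1=187.09_deg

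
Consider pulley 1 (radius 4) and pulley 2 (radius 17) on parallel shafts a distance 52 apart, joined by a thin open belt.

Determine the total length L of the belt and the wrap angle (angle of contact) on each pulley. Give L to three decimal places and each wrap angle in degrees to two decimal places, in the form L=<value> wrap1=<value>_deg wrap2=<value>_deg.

open belt: β = asin((r2−r1)/C) = asin(13/52) = 14.4775°
wrap1 = π − 2β = 151.0450°
wrap2 = π + 2β = 208.9550°
tangent length = C·cosβ = 50.3488
L = r1·wrap1 + r2·wrap2 + 2·C·cosβ = 4·2.6362 + 17·3.6470 + 2·50.3488 = 173.2407

L=173.241 wrap1=151.04_deg wrap2=208.96_deg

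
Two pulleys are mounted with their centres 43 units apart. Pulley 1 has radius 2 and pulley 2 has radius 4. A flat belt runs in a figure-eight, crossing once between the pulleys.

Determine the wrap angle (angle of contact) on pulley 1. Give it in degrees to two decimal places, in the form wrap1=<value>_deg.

crossed belt: β = asin((r1+r2)/C) = asin(6/43) = 8.0209°
wrap1 = wrap2 = π + 2β = 196.0419°

wrap1=196.04_deg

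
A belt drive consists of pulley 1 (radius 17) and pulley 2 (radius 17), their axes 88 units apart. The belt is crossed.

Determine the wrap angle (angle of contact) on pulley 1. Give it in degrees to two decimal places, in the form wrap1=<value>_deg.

wrap1=225.46_deg

crossed belt: β = asin((r1+r2)/C) = asin(34/88) = 22.7284°
wrap1 = wrap2 = π + 2β = 225.4568°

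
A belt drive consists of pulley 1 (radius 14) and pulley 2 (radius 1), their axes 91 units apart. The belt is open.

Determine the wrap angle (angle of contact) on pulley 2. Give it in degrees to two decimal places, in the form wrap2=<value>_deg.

wrap2=163.57_deg

open belt: β = asin((r2−r1)/C) = asin(-13/91) = -8.2132°
wrap1 = π − 2β = 196.4264°
wrap2 = π + 2β = 163.5736°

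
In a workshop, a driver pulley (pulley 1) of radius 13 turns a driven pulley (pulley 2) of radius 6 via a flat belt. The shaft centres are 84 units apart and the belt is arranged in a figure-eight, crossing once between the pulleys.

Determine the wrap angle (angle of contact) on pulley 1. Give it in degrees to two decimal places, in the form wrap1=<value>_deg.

wrap1=206.15_deg

crossed belt: β = asin((r1+r2)/C) = asin(19/84) = 13.0729°
wrap1 = wrap2 = π + 2β = 206.1458°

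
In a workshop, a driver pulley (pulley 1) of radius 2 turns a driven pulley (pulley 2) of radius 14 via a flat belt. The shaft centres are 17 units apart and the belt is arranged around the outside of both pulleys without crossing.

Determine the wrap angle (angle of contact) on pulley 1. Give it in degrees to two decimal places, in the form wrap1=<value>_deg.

wrap1=90.20_deg

open belt: β = asin((r2−r1)/C) = asin(12/17) = 44.9009°
wrap1 = π − 2β = 90.1983°
wrap2 = π + 2β = 269.8017°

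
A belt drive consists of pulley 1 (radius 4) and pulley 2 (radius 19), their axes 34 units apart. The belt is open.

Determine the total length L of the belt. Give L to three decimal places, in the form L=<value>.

open belt: β = asin((r2−r1)/C) = asin(15/34) = 26.1790°
wrap1 = π − 2β = 127.6421°
wrap2 = π + 2β = 232.3579°
tangent length = C·cosβ = 30.5123
L = r1·wrap1 + r2·wrap2 + 2·C·cosβ = 4·2.2278 + 19·4.0554 + 2·30.5123 = 146.9885

L=146.988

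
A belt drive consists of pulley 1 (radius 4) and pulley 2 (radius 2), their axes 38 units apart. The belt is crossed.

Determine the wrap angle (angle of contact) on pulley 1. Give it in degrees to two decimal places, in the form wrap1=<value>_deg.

wrap1=198.17_deg

crossed belt: β = asin((r1+r2)/C) = asin(6/38) = 9.0847°
wrap1 = wrap2 = π + 2β = 198.1694°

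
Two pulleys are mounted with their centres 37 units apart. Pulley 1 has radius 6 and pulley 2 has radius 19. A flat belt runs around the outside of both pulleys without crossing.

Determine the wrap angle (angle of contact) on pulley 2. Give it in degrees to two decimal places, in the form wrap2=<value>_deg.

open belt: β = asin((r2−r1)/C) = asin(13/37) = 20.5700°
wrap1 = π − 2β = 138.8600°
wrap2 = π + 2β = 221.1400°

wrap2=221.14_deg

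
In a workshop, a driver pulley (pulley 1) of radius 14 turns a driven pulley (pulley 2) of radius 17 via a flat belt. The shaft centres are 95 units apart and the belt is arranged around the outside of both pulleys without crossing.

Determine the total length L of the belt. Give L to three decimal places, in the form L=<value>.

L=287.484

open belt: β = asin((r2−r1)/C) = asin(3/95) = 1.8096°
wrap1 = π − 2β = 176.3807°
wrap2 = π + 2β = 183.6193°
tangent length = C·cosβ = 94.9526
L = r1·wrap1 + r2·wrap2 + 2·C·cosβ = 14·3.0784 + 17·3.2048 + 2·94.9526 = 287.4841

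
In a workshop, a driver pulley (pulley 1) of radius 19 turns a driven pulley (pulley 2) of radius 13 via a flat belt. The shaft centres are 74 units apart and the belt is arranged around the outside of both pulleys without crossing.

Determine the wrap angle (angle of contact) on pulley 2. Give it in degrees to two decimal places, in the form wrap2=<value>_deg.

open belt: β = asin((r2−r1)/C) = asin(-6/74) = -4.6507°
wrap1 = π − 2β = 189.3014°
wrap2 = π + 2β = 170.6986°

wrap2=170.70_deg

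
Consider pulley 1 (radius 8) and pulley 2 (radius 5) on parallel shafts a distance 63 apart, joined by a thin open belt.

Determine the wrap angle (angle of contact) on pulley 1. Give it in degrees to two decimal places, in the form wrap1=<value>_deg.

open belt: β = asin((r2−r1)/C) = asin(-3/63) = -2.7294°
wrap1 = π − 2β = 185.4588°
wrap2 = π + 2β = 174.5412°

wrap1=185.46_deg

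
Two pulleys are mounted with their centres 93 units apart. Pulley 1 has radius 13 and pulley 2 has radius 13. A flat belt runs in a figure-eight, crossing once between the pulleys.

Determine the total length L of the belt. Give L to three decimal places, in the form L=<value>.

crossed belt: β = asin((r1+r2)/C) = asin(26/93) = 16.2345°
wrap1 = wrap2 = π + 2β = 212.4691°
tangent length = C·cosβ = 89.2917
L = (r1+r2)·wrap + 2·C·cosβ = 26·3.7083 + 2·89.2917 = 274.9987

L=274.999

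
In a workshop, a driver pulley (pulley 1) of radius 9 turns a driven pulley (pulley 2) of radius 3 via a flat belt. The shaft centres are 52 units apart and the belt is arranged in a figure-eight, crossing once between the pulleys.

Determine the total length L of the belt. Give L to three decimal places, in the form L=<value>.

L=144.481

crossed belt: β = asin((r1+r2)/C) = asin(12/52) = 13.3424°
wrap1 = wrap2 = π + 2β = 206.6847°
tangent length = C·cosβ = 50.5964
L = (r1+r2)·wrap + 2·C·cosβ = 12·3.6073 + 2·50.5964 = 144.4808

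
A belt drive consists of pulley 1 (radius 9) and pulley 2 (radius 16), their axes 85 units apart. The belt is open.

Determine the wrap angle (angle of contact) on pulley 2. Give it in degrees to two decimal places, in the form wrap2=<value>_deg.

open belt: β = asin((r2−r1)/C) = asin(7/85) = 4.7238°
wrap1 = π − 2β = 170.5523°
wrap2 = π + 2β = 189.4477°

wrap2=189.45_deg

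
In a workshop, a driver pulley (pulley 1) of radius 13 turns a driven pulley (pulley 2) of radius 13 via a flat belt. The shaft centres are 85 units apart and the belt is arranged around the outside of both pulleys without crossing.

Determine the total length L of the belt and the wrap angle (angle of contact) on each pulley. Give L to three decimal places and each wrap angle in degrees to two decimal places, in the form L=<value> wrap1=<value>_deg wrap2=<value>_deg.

open belt: β = asin((r2−r1)/C) = asin(0/85) = 0.0000°
wrap1 = π − 2β = 180.0000°
wrap2 = π + 2β = 180.0000°
tangent length = C·cosβ = 85.0000
L = r1·wrap1 + r2·wrap2 + 2·C·cosβ = 13·3.1416 + 13·3.1416 + 2·85.0000 = 251.6814

L=251.681 wrap1=180.00_deg wrap2=180.00_deg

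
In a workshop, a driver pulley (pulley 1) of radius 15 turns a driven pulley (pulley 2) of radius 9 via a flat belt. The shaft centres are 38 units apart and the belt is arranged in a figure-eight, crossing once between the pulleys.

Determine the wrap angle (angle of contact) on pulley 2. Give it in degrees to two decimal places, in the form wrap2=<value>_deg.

wrap2=258.33_deg

crossed belt: β = asin((r1+r2)/C) = asin(24/38) = 39.1667°
wrap1 = wrap2 = π + 2β = 258.3334°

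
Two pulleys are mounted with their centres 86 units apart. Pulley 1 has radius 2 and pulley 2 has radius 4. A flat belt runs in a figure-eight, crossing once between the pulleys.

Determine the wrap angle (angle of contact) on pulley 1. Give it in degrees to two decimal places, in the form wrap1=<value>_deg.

crossed belt: β = asin((r1+r2)/C) = asin(6/86) = 4.0006°
wrap1 = wrap2 = π + 2β = 188.0013°

wrap1=188.00_deg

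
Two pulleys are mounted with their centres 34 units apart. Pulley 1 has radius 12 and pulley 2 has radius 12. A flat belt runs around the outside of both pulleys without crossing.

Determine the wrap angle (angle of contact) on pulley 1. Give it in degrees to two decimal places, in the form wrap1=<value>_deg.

wrap1=180.00_deg

open belt: β = asin((r2−r1)/C) = asin(0/34) = 0.0000°
wrap1 = π − 2β = 180.0000°
wrap2 = π + 2β = 180.0000°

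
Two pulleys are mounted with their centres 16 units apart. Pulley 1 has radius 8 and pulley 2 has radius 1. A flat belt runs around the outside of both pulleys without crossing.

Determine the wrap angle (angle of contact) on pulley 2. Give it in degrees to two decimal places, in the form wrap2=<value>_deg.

open belt: β = asin((r2−r1)/C) = asin(-7/16) = -25.9445°
wrap1 = π − 2β = 231.8890°
wrap2 = π + 2β = 128.1110°

wrap2=128.11_deg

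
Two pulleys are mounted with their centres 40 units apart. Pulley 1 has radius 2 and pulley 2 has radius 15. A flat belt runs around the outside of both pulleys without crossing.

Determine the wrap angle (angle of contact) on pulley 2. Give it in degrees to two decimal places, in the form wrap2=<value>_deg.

open belt: β = asin((r2−r1)/C) = asin(13/40) = 18.9656°
wrap1 = π − 2β = 142.0689°
wrap2 = π + 2β = 217.9311°

wrap2=217.93_deg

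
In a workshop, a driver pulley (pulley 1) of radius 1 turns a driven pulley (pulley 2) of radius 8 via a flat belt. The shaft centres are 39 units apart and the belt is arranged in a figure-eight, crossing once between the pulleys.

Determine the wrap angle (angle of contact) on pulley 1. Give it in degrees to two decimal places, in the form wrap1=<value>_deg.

wrap1=206.68_deg

crossed belt: β = asin((r1+r2)/C) = asin(9/39) = 13.3424°
wrap1 = wrap2 = π + 2β = 206.6847°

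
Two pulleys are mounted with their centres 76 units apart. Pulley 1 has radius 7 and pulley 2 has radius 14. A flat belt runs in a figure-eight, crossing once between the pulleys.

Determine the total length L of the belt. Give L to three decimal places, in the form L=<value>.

crossed belt: β = asin((r1+r2)/C) = asin(21/76) = 16.0404°
wrap1 = wrap2 = π + 2β = 212.0809°
tangent length = C·cosβ = 73.0411
L = (r1+r2)·wrap + 2·C·cosβ = 21·3.7015 + 2·73.0411 = 223.8139

L=223.814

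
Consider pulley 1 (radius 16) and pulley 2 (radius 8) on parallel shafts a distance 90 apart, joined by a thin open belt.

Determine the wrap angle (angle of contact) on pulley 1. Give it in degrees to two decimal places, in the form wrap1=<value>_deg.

open belt: β = asin((r2−r1)/C) = asin(-8/90) = -5.0997°
wrap1 = π − 2β = 190.1994°
wrap2 = π + 2β = 169.8006°

wrap1=190.20_deg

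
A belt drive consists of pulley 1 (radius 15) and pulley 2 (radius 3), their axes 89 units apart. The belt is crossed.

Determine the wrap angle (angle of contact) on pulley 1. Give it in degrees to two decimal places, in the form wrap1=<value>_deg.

crossed belt: β = asin((r1+r2)/C) = asin(18/89) = 11.6684°
wrap1 = wrap2 = π + 2β = 203.3368°

wrap1=203.34_deg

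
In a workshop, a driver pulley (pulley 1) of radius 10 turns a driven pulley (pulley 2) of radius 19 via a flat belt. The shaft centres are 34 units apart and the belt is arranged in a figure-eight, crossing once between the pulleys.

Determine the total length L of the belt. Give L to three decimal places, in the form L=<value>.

crossed belt: β = asin((r1+r2)/C) = asin(29/34) = 58.5330°
wrap1 = wrap2 = π + 2β = 297.0660°
tangent length = C·cosβ = 17.7482
L = (r1+r2)·wrap + 2·C·cosβ = 29·5.1848 + 2·17.7482 = 185.8551

L=185.855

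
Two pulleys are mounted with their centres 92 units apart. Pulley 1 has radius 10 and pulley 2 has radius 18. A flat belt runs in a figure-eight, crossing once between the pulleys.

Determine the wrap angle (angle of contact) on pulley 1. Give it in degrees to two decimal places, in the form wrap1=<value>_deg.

wrap1=215.44_deg

crossed belt: β = asin((r1+r2)/C) = asin(28/92) = 17.7189°
wrap1 = wrap2 = π + 2β = 215.4379°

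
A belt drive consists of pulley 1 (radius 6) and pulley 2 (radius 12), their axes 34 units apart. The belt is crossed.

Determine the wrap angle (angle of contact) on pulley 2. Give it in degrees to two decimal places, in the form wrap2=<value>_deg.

crossed belt: β = asin((r1+r2)/C) = asin(18/34) = 31.9657°
wrap1 = wrap2 = π + 2β = 243.9314°

wrap2=243.93_deg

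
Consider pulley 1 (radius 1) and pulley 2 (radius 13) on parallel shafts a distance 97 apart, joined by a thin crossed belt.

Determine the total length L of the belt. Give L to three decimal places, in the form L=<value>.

L=240.006

crossed belt: β = asin((r1+r2)/C) = asin(14/97) = 8.2985°
wrap1 = wrap2 = π + 2β = 196.5970°
tangent length = C·cosβ = 95.9844
L = (r1+r2)·wrap + 2·C·cosβ = 14·3.4313 + 2·95.9844 = 240.0064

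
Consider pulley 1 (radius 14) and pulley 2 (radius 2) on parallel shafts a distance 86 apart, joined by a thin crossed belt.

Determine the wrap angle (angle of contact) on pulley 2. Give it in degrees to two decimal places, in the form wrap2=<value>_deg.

wrap2=201.44_deg

crossed belt: β = asin((r1+r2)/C) = asin(16/86) = 10.7222°
wrap1 = wrap2 = π + 2β = 201.4443°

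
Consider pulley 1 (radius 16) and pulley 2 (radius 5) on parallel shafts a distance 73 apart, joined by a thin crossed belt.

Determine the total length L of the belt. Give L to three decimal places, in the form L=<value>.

crossed belt: β = asin((r1+r2)/C) = asin(21/73) = 16.7186°
wrap1 = wrap2 = π + 2β = 213.4372°
tangent length = C·cosβ = 69.9142
L = (r1+r2)·wrap + 2·C·cosβ = 21·3.7252 + 2·69.9142 = 218.0573

L=218.057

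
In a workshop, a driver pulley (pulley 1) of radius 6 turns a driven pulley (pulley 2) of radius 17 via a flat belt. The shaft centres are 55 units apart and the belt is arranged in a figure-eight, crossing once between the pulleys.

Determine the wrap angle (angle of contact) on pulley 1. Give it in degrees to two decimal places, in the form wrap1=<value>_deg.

wrap1=229.44_deg

crossed belt: β = asin((r1+r2)/C) = asin(23/55) = 24.7199°
wrap1 = wrap2 = π + 2β = 229.4397°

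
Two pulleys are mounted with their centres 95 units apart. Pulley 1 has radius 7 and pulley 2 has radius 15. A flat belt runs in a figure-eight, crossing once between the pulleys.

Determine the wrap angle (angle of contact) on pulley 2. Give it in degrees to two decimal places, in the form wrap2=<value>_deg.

wrap2=206.78_deg

crossed belt: β = asin((r1+r2)/C) = asin(22/95) = 13.3900°
wrap1 = wrap2 = π + 2β = 206.7801°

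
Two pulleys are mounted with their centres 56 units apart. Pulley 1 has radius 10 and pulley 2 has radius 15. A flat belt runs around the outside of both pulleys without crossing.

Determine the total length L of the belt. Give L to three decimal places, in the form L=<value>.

open belt: β = asin((r2−r1)/C) = asin(5/56) = 5.1225°
wrap1 = π − 2β = 169.7550°
wrap2 = π + 2β = 190.2450°
tangent length = C·cosβ = 55.7763
L = r1·wrap1 + r2·wrap2 + 2·C·cosβ = 10·2.9628 + 15·3.3204 + 2·55.7763 = 190.9865

L=190.987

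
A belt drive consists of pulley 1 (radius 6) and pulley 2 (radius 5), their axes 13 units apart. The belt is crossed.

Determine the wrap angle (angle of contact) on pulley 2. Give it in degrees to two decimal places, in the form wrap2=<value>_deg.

crossed belt: β = asin((r1+r2)/C) = asin(11/13) = 57.7958°
wrap1 = wrap2 = π + 2β = 295.5915°

wrap2=295.59_deg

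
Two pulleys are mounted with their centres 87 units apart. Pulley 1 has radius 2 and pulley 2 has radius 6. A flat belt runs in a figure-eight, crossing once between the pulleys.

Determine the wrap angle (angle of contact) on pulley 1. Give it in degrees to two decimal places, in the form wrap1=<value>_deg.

crossed belt: β = asin((r1+r2)/C) = asin(8/87) = 5.2760°
wrap1 = wrap2 = π + 2β = 190.5521°

wrap1=190.55_deg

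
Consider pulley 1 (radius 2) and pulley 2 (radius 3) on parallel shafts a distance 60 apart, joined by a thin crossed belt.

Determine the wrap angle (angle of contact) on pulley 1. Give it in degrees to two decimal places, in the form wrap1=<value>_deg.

wrap1=189.56_deg

crossed belt: β = asin((r1+r2)/C) = asin(5/60) = 4.7802°
wrap1 = wrap2 = π + 2β = 189.5604°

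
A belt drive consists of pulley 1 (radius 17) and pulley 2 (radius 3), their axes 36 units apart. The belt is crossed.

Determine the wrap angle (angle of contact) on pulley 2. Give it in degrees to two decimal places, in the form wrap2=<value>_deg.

crossed belt: β = asin((r1+r2)/C) = asin(20/36) = 33.7490°
wrap1 = wrap2 = π + 2β = 247.4980°

wrap2=247.50_deg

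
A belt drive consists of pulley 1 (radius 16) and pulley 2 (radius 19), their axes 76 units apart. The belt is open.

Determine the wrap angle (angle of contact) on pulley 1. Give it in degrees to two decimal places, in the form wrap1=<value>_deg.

open belt: β = asin((r2−r1)/C) = asin(3/76) = 2.2623°
wrap1 = π − 2β = 175.4755°
wrap2 = π + 2β = 184.5245°

wrap1=175.48_deg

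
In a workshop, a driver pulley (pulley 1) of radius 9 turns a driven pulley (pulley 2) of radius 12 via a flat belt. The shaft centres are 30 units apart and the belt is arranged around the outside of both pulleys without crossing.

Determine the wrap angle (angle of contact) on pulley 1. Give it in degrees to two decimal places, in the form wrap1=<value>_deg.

open belt: β = asin((r2−r1)/C) = asin(3/30) = 5.7392°
wrap1 = π − 2β = 168.5217°
wrap2 = π + 2β = 191.4783°

wrap1=168.52_deg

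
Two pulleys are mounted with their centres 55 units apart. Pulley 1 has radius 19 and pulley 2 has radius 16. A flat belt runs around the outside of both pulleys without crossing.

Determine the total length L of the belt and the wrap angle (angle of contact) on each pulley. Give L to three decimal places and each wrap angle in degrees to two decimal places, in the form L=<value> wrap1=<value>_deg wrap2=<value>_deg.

L=220.119 wrap1=186.25_deg wrap2=173.75_deg

open belt: β = asin((r2−r1)/C) = asin(-3/55) = -3.1268°
wrap1 = π − 2β = 186.2536°
wrap2 = π + 2β = 173.7464°
tangent length = C·cosβ = 54.9181
L = r1·wrap1 + r2·wrap2 + 2·C·cosβ = 19·3.2507 + 16·3.0324 + 2·54.9181 = 220.1194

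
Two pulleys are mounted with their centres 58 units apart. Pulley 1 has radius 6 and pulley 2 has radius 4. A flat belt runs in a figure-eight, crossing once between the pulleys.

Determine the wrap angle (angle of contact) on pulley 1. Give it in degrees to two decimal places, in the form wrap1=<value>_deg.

wrap1=199.86_deg

crossed belt: β = asin((r1+r2)/C) = asin(10/58) = 9.9282°
wrap1 = wrap2 = π + 2β = 199.8564°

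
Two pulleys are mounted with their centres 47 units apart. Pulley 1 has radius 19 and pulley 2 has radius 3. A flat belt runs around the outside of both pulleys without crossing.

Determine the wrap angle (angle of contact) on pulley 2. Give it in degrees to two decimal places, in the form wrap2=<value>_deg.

wrap2=140.19_deg

open belt: β = asin((r2−r1)/C) = asin(-16/47) = -19.9028°
wrap1 = π − 2β = 219.8056°
wrap2 = π + 2β = 140.1944°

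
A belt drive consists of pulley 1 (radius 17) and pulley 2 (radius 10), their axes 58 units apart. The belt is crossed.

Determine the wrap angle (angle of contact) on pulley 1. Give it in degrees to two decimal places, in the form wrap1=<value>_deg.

crossed belt: β = asin((r1+r2)/C) = asin(27/58) = 27.7437°
wrap1 = wrap2 = π + 2β = 235.4874°

wrap1=235.49_deg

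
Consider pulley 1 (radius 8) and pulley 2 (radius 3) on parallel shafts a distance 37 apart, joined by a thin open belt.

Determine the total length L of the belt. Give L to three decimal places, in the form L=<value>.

L=109.234

open belt: β = asin((r2−r1)/C) = asin(-5/37) = -7.7664°
wrap1 = π − 2β = 195.5329°
wrap2 = π + 2β = 164.4671°
tangent length = C·cosβ = 36.6606
L = r1·wrap1 + r2·wrap2 + 2·C·cosβ = 8·3.4127 + 3·2.8705 + 2·36.6606 = 109.2342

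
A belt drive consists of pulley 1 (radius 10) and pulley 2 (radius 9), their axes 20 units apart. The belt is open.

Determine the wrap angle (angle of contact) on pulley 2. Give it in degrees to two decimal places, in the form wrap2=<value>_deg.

wrap2=174.27_deg

open belt: β = asin((r2−r1)/C) = asin(-1/20) = -2.8660°
wrap1 = π − 2β = 185.7320°
wrap2 = π + 2β = 174.2680°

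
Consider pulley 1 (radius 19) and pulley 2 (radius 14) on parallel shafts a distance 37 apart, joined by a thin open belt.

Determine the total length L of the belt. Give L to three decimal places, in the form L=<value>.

open belt: β = asin((r2−r1)/C) = asin(-5/37) = -7.7664°
wrap1 = π − 2β = 195.5329°
wrap2 = π + 2β = 164.4671°
tangent length = C·cosβ = 36.6606
L = r1·wrap1 + r2·wrap2 + 2·C·cosβ = 19·3.4127 + 14·2.8705 + 2·36.6606 = 178.3493

L=178.349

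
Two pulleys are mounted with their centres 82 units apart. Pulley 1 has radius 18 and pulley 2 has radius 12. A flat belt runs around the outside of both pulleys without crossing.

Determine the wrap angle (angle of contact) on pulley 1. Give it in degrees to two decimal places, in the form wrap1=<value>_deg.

wrap1=188.39_deg

open belt: β = asin((r2−r1)/C) = asin(-6/82) = -4.1961°
wrap1 = π − 2β = 188.3922°
wrap2 = π + 2β = 171.6078°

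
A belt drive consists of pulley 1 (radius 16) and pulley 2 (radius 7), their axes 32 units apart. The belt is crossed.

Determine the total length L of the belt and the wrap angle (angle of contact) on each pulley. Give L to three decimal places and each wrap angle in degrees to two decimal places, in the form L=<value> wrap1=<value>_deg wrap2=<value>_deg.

crossed belt: β = asin((r1+r2)/C) = asin(23/32) = 45.9514°
wrap1 = wrap2 = π + 2β = 271.9027°
tangent length = C·cosβ = 22.2486
L = (r1+r2)·wrap + 2·C·cosβ = 23·4.7456 + 2·22.2486 = 153.6459

L=153.646 wrap1=271.90_deg wrap2=271.90_deg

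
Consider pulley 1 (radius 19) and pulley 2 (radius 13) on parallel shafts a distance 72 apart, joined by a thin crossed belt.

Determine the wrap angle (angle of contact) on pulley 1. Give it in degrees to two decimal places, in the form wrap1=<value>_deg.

crossed belt: β = asin((r1+r2)/C) = asin(32/72) = 26.3878°
wrap1 = wrap2 = π + 2β = 232.7756°

wrap1=232.78_deg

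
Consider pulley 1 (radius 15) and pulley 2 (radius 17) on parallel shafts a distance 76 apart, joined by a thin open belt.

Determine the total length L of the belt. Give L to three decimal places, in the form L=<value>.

L=252.584

open belt: β = asin((r2−r1)/C) = asin(2/76) = 1.5080°
wrap1 = π − 2β = 176.9841°
wrap2 = π + 2β = 183.0159°
tangent length = C·cosβ = 75.9737
L = r1·wrap1 + r2·wrap2 + 2·C·cosβ = 15·3.0890 + 17·3.1942 + 2·75.9737 = 252.5836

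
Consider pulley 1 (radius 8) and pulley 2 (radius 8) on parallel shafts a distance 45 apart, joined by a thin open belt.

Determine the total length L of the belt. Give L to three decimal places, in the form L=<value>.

open belt: β = asin((r2−r1)/C) = asin(0/45) = 0.0000°
wrap1 = π − 2β = 180.0000°
wrap2 = π + 2β = 180.0000°
tangent length = C·cosβ = 45.0000
L = r1·wrap1 + r2·wrap2 + 2·C·cosβ = 8·3.1416 + 8·3.1416 + 2·45.0000 = 140.2655

L=140.265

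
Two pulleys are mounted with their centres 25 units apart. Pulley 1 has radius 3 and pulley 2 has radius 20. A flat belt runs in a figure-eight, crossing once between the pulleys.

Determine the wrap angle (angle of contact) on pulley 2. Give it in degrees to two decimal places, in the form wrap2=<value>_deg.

wrap2=313.85_deg

crossed belt: β = asin((r1+r2)/C) = asin(23/25) = 66.9261°
wrap1 = wrap2 = π + 2β = 313.8522°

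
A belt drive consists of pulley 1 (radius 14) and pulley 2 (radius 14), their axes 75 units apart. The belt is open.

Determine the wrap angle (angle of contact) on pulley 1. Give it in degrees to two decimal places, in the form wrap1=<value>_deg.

wrap1=180.00_deg

open belt: β = asin((r2−r1)/C) = asin(0/75) = 0.0000°
wrap1 = π − 2β = 180.0000°
wrap2 = π + 2β = 180.0000°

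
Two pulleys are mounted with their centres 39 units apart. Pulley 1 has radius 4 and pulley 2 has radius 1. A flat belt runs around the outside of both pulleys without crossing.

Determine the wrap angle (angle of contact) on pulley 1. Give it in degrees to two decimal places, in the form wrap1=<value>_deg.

wrap1=188.82_deg

open belt: β = asin((r2−r1)/C) = asin(-3/39) = -4.4117°
wrap1 = π − 2β = 188.8235°
wrap2 = π + 2β = 171.1765°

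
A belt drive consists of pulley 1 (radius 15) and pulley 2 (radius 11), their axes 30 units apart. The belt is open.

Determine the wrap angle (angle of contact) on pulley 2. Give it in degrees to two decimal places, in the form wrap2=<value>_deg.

wrap2=164.68_deg

open belt: β = asin((r2−r1)/C) = asin(-4/30) = -7.6623°
wrap1 = π − 2β = 195.3245°
wrap2 = π + 2β = 164.6755°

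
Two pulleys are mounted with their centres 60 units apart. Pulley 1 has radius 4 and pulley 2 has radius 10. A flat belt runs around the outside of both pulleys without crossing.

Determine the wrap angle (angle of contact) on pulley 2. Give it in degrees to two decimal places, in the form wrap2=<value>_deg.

wrap2=191.48_deg

open belt: β = asin((r2−r1)/C) = asin(6/60) = 5.7392°
wrap1 = π − 2β = 168.5217°
wrap2 = π + 2β = 191.4783°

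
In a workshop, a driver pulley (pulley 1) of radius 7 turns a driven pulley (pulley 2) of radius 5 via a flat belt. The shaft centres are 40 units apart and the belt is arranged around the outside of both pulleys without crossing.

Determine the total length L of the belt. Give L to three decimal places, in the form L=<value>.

L=117.799

open belt: β = asin((r2−r1)/C) = asin(-2/40) = -2.8660°
wrap1 = π − 2β = 185.7320°
wrap2 = π + 2β = 174.2680°
tangent length = C·cosβ = 39.9500
L = r1·wrap1 + r2·wrap2 + 2·C·cosβ = 7·3.2416 + 5·3.0416 + 2·39.9500 = 117.7991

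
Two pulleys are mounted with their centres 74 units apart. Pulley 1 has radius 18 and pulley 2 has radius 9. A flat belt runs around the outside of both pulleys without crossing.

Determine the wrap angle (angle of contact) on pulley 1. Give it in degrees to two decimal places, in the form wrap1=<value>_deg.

wrap1=193.97_deg

open belt: β = asin((r2−r1)/C) = asin(-9/74) = -6.9857°
wrap1 = π − 2β = 193.9714°
wrap2 = π + 2β = 166.0286°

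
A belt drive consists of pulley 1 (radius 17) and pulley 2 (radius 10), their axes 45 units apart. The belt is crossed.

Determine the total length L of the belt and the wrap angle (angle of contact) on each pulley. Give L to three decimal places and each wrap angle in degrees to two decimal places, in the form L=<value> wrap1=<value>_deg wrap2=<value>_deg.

crossed belt: β = asin((r1+r2)/C) = asin(27/45) = 36.8699°
wrap1 = wrap2 = π + 2β = 253.7398°
tangent length = C·cosβ = 36.0000
L = (r1+r2)·wrap + 2·C·cosβ = 27·4.4286 + 2·36.0000 = 191.5721

L=191.572 wrap1=253.74_deg wrap2=253.74_deg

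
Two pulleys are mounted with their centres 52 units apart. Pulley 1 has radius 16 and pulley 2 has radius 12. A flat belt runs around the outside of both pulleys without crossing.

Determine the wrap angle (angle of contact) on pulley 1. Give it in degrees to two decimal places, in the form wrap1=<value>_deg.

open belt: β = asin((r2−r1)/C) = asin(-4/52) = -4.4117°
wrap1 = π − 2β = 188.8235°
wrap2 = π + 2β = 171.1765°

wrap1=188.82_deg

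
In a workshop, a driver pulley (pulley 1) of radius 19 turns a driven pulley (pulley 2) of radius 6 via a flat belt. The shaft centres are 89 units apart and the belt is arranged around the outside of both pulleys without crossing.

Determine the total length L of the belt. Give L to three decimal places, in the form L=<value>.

L=258.442

open belt: β = asin((r2−r1)/C) = asin(-13/89) = -8.3991°
wrap1 = π − 2β = 196.7982°
wrap2 = π + 2β = 163.2018°
tangent length = C·cosβ = 88.0454
L = r1·wrap1 + r2·wrap2 + 2·C·cosβ = 19·3.4348 + 6·2.8484 + 2·88.0454 = 258.4421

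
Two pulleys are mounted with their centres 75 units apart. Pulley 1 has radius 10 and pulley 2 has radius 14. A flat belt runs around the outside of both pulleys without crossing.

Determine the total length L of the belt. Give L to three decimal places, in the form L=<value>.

open belt: β = asin((r2−r1)/C) = asin(4/75) = 3.0572°
wrap1 = π − 2β = 173.8855°
wrap2 = π + 2β = 186.1145°
tangent length = C·cosβ = 74.8933
L = r1·wrap1 + r2·wrap2 + 2·C·cosβ = 10·3.0349 + 14·3.2483 + 2·74.8933 = 225.6116

L=225.612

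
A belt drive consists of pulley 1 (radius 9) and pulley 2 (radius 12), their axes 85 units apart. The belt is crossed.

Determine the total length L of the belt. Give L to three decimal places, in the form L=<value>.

crossed belt: β = asin((r1+r2)/C) = asin(21/85) = 14.3035°
wrap1 = wrap2 = π + 2β = 208.6071°
tangent length = C·cosβ = 82.3650
L = (r1+r2)·wrap + 2·C·cosβ = 21·3.6409 + 2·82.3650 = 241.1886

L=241.189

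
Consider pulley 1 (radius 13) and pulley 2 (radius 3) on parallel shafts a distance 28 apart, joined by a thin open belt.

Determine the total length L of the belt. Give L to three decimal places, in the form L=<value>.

open belt: β = asin((r2−r1)/C) = asin(-10/28) = -20.9248°
wrap1 = π − 2β = 221.8497°
wrap2 = π + 2β = 138.1503°
tangent length = C·cosβ = 26.1534
L = r1·wrap1 + r2·wrap2 + 2·C·cosβ = 13·3.8720 + 3·2.4112 + 2·26.1534 = 109.8764

L=109.876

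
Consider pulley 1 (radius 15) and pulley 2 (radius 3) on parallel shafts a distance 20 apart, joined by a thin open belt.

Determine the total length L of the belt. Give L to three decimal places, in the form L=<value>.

L=103.993

open belt: β = asin((r2−r1)/C) = asin(-12/20) = -36.8699°
wrap1 = π − 2β = 253.7398°
wrap2 = π + 2β = 106.2602°
tangent length = C·cosβ = 16.0000
L = r1·wrap1 + r2·wrap2 + 2·C·cosβ = 15·4.4286 + 3·1.8546 + 2·16.0000 = 103.9927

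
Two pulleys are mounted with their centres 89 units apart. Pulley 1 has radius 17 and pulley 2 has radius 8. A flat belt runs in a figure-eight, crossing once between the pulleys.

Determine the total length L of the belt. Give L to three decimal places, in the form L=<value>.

L=263.610

crossed belt: β = asin((r1+r2)/C) = asin(25/89) = 16.3139°
wrap1 = wrap2 = π + 2β = 212.6277°
tangent length = C·cosβ = 85.4166
L = (r1+r2)·wrap + 2·C·cosβ = 25·3.7111 + 2·85.4166 = 263.6096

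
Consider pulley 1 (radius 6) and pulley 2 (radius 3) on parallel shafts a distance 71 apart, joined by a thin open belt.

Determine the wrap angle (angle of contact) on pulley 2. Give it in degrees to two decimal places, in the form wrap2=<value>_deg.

open belt: β = asin((r2−r1)/C) = asin(-3/71) = -2.4217°
wrap1 = π − 2β = 184.8433°
wrap2 = π + 2β = 175.1567°

wrap2=175.16_deg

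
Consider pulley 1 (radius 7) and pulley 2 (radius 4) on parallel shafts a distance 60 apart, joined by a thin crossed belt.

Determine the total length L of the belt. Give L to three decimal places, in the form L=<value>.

crossed belt: β = asin((r1+r2)/C) = asin(11/60) = 10.5640°
wrap1 = wrap2 = π + 2β = 201.1280°
tangent length = C·cosβ = 58.9830
L = (r1+r2)·wrap + 2·C·cosβ = 11·3.5103 + 2·58.9830 = 156.5799

L=156.580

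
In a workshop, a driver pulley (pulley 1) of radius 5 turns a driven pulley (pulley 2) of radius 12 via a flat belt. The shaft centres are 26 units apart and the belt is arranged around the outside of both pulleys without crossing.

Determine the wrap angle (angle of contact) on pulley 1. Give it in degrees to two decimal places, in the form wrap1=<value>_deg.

wrap1=148.76_deg

open belt: β = asin((r2−r1)/C) = asin(7/26) = 15.6185°
wrap1 = π − 2β = 148.7630°
wrap2 = π + 2β = 211.2370°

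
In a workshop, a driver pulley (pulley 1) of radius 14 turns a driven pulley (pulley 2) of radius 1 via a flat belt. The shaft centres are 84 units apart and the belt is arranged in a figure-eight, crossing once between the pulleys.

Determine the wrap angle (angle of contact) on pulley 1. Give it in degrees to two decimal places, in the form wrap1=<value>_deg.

crossed belt: β = asin((r1+r2)/C) = asin(15/84) = 10.2866°
wrap1 = wrap2 = π + 2β = 200.5731°

wrap1=200.57_deg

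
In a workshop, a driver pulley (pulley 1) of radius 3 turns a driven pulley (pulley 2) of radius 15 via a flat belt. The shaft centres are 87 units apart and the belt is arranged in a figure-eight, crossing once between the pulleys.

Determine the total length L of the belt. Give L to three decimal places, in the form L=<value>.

L=234.286

crossed belt: β = asin((r1+r2)/C) = asin(18/87) = 11.9405°
wrap1 = wrap2 = π + 2β = 203.8811°
tangent length = C·cosβ = 85.1176
L = (r1+r2)·wrap + 2·C·cosβ = 18·3.5584 + 2·85.1176 = 234.2863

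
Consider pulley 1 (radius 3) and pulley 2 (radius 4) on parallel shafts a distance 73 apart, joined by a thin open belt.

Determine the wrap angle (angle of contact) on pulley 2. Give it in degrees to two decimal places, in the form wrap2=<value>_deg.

open belt: β = asin((r2−r1)/C) = asin(1/73) = 0.7849°
wrap1 = π − 2β = 178.4302°
wrap2 = π + 2β = 181.5698°

wrap2=181.57_deg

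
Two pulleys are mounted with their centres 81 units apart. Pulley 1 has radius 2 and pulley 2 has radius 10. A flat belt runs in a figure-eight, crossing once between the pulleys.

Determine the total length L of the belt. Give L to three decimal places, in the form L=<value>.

crossed belt: β = asin((r1+r2)/C) = asin(12/81) = 8.5196°
wrap1 = wrap2 = π + 2β = 197.0392°
tangent length = C·cosβ = 80.1062
L = (r1+r2)·wrap + 2·C·cosβ = 12·3.4390 + 2·80.1062 = 201.4802

L=201.480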